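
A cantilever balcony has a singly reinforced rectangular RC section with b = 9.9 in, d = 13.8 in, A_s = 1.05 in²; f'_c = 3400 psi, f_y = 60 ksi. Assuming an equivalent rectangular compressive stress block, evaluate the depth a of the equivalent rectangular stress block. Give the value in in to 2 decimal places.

a ≈ 2.20 in

T = A_s f_y = 1.05 × 60 = 63 kips.
a = T/(0.85 f'_c b) = 63/(0.85 × 3.4 × 9.9) = 2.20 in.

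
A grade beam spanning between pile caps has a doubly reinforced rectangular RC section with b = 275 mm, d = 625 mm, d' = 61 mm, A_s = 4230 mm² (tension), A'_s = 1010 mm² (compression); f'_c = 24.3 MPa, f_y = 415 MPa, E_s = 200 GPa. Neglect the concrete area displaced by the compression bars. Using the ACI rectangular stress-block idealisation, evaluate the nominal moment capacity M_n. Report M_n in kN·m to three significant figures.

M_n ≈ 914 kN·m

Assume both tension and compression steel yield.
Net tension couple steel: A_s − A'_s = 3220 mm².
a = (A_s − A'_s) f_y / (0.85 f'_c b) = 1336300/(0.85 × 24.3 × 275) = 235.26 mm.
c = a/β₁ = 235.26/0.85 = 276.78 mm; ε'_s = 0.003(c − d')/c = 0.0023 ≥ f_y/E_s = 0.0021, so compression steel does yield.
M_n = (A_s − A'_s) f_y (d − a/2) + A'_s f_y (d − d') = [1336300 × (625 − 117.63) + 419150 × (625 − 61)] × 10⁻⁶ = 678.00 + 236.40 = 914.40 kN·m.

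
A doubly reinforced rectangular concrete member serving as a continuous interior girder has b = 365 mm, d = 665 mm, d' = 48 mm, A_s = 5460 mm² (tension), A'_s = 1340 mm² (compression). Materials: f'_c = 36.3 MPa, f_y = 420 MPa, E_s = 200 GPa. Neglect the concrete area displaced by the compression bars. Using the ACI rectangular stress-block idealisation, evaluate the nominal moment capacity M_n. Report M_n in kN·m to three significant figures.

M_n ≈ 1370 kN·m

Assume both tension and compression steel yield.
Net tension couple steel: A_s − A'_s = 4120 mm².
a = (A_s − A'_s) f_y / (0.85 f'_c b) = 1730400/(0.85 × 36.3 × 365) = 153.65 mm.
c = a/β₁ = 153.65/0.791 = 194.25 mm; ε'_s = 0.003(c − d')/c = 0.0023 ≥ f_y/E_s = 0.0021, so compression steel does yield.
M_n = (A_s − A'_s) f_y (d − a/2) + A'_s f_y (d − d') = [1730400 × (665 − 76.825) + 562800 × (665 − 48)] × 10⁻⁶ = 1017.78 + 347.25 = 1365.03 kN·m.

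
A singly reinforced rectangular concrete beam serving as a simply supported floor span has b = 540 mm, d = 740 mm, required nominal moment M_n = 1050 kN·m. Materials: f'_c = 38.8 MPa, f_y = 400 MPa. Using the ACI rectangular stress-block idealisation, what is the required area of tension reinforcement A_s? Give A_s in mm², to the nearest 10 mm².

With M_n = 0.85 f'_c a b (d − a/2), solve the quadratic for a:
a = d − √(d² − 2M_n/(0.85 f'_c b)) = 740 − √(740² − 2 × 1050×10⁶/(0.85 × 38.8 × 540)) = 84.50 mm.
A_s = 0.85 f'_c a b / f_y = 0.85 × 38.8 × 84.50 × 540 / 400 = 3762.2 mm².

A_s ≈ 3760 mm²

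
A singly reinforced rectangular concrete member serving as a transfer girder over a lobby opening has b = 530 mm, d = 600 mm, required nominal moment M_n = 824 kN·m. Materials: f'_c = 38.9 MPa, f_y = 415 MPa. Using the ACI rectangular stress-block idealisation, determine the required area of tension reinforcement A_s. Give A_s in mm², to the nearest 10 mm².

A_s ≈ 3560 mm²

With M_n = 0.85 f'_c a b (d − a/2), solve the quadratic for a:
a = d − √(d² − 2M_n/(0.85 f'_c b)) = 600 − √(600² − 2 × 824×10⁶/(0.85 × 38.9 × 530)) = 84.29 mm.
A_s = 0.85 f'_c a b / f_y = 0.85 × 38.9 × 84.29 × 530 / 415 = 3559.4 mm².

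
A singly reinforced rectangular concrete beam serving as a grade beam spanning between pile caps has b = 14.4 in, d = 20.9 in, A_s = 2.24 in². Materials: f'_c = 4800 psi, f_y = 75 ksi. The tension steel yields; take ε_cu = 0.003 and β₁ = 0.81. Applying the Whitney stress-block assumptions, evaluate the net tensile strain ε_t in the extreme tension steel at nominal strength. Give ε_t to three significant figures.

ε_t ≈ 0.0148

a = A_s f_y/(0.85 f'_c b) = 2.859 in.
β₁ = 0.81, so c = a/β₁ = 2.859/0.81 = 3.530 in.
From the linear strain diagram with ε_cu = 0.003: ε_t = 0.003 (d − c)/c = 0.003 × (20.9 − 3.530)/3.530 = 0.0148.
Since ε_t ≥ 0.005, the section is tension-controlled.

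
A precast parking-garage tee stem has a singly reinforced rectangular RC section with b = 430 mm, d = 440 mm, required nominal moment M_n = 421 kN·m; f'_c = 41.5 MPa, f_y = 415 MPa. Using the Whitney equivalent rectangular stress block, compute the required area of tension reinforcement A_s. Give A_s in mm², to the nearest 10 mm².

A_s ≈ 2500 mm²

With M_n = 0.85 f'_c a b (d − a/2), solve the quadratic for a:
a = d − √(d² − 2M_n/(0.85 f'_c b)) = 440 − √(440² − 2 × 421×10⁶/(0.85 × 41.5 × 430)) = 68.40 mm.
A_s = 0.85 f'_c a b / f_y = 0.85 × 41.5 × 68.40 × 430 / 415 = 2500.0 mm².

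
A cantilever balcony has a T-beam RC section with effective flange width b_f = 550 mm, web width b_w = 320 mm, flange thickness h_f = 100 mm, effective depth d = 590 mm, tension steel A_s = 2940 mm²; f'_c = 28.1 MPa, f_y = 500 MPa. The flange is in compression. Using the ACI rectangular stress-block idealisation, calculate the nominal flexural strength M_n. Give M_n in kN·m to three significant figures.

Tension: T = A_s f_y = 2940 × 500 = 1470000 N.
Try a within the flange: a = T/(0.85 f'_c b_f) = 1470000/(0.85 × 28.1 × 550) = 111.90 mm.
a = 111.90 > h_f = 100 mm: the block extends into the web. Split into flange-overhang and web parts.
C_f = 0.85 f'_c (b_f − b_w) h_f = 0.85 × 28.1 × (550 − 320) × 100 = 549355 N.
Remaining web compression depth: a_w = (T − C_f)/(0.85 f'_c b_w) = (1470000 − 549355)/(0.85 × 28.1 × 320) = 120.45 mm.
M_n = C_f(d − h_f/2) + (T − C_f)(d − a_w/2) = 549355 × (590 − 50) + 920645 × (590 − 60.225) = 296.65 + 487.73 = 784.38 × 10⁶ N·mm.
M_n = 784.38 kN·m.

M_n ≈ 784 kN·m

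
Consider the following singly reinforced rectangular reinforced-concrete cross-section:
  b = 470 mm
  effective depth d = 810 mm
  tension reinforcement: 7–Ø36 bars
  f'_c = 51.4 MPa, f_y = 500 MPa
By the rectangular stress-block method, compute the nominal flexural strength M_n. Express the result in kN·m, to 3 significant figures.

A_s = 7 × 1018 = 7126 mm².
T = A_s f_y = 7126 × 500 = 3563000 N = 3563 kN.
From C = T: a = T/(0.85 f'_c b) = 3563000/(0.85 × 51.4 × 470) = 173.51 mm.
M_n = T(d − a/2) = 3563 kN × (810 − 86.755) mm = 2576.92 kN·m.

M_n ≈ 2580 kN·m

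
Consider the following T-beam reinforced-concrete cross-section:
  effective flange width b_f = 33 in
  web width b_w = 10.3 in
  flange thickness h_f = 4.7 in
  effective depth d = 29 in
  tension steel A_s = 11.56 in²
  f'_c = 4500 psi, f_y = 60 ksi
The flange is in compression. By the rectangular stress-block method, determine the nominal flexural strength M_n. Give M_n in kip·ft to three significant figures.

Tension: T = A_s f_y = 11.56 × 60 = 693.6 kips.
Try a within the flange: a = T/(0.85 f'_c b_f) = 693.6/(0.85 × 4.5 × 33) = 5.495 in.
a = 5.495 > h_f = 4.7 in: the block extends into the web. Split into flange-overhang and web parts.
C_f = 0.85 f'_c (b_f − b_w) h_f = 0.85 × 4.5 × (33 − 10.3) × 4.7 = 408.1 kips.
Remaining web compression depth: a_w = (T − C_f)/(0.85 f'_c b_w) = (693.6 − 408.1)/(0.85 × 4.5 × 10.3) = 7.247 in.
M_n = C_f(d − h_f/2) + (T − C_f)(d − a_w/2) = 408.1 × (29 − 2.35) + 285.5 × (29 − 3.6235) = 10875.9 + 7245.0 = 18120.9 kip·in.
M_n = 18120.9/12 = 1510.08 kip·ft.

M_n ≈ 1510 kip·ft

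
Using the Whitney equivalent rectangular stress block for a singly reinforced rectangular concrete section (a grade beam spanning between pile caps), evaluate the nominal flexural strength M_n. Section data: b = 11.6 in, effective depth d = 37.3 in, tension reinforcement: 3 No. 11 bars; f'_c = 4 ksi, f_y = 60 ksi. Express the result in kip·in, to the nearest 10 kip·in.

A_s = 3 × 1.56 = 4.68 in².
T = A_s f_y = 4.68 × 60 = 280.8 kips.
a = T/(0.85 f'_c b) = 280.8/(0.85 × 4 × 11.6) = 7.120 in.
M_n = T(d − a/2) = 280.8 × (37.3 − 3.56) = 9474.2 kip·in.

M_n ≈ 9470 kip·in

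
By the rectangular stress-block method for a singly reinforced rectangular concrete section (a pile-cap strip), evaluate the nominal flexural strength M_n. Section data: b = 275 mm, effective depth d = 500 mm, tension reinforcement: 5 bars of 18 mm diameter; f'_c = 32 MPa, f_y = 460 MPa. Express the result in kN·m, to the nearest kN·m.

A_s = 5 × 254 = 1270 mm².
T = A_s f_y = 1270 × 460 = 584200 N = 584.2 kN.
From C = T: a = T/(0.85 f'_c b) = 584200/(0.85 × 32 × 275) = 78.10 mm.
M_n = T(d − a/2) = 584.2 kN × (500 − 39.05) mm = 269.29 kN·m.

M_n ≈ 269 kN·m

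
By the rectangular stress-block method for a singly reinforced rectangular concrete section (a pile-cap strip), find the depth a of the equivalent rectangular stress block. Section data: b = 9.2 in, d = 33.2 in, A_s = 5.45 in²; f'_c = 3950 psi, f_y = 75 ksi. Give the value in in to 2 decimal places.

T = A_s f_y = 5.45 × 75 = 408.75 kips.
a = T/(0.85 f'_c b) = 408.75/(0.85 × 3.95 × 9.2) = 13.23 in.

a ≈ 13.23 in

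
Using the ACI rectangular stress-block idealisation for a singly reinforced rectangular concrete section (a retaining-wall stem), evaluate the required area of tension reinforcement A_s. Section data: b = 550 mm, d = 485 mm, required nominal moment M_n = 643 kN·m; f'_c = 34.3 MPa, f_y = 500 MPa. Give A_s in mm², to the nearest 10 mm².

A_s ≈ 2930 mm²

With M_n = 0.85 f'_c a b (d − a/2), solve the quadratic for a:
a = d − √(d² − 2M_n/(0.85 f'_c b)) = 485 − √(485² − 2 × 643×10⁶/(0.85 × 34.3 × 550)) = 91.27 mm.
A_s = 0.85 f'_c a b / f_y = 0.85 × 34.3 × 91.27 × 550 / 500 = 2927.1 mm².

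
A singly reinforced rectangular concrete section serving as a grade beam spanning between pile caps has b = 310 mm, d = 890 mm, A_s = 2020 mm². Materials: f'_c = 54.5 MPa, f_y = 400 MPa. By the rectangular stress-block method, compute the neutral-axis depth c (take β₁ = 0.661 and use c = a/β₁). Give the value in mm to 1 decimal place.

T = A_s f_y = 2020 × 400 = 808000 N = 808 kN.
Setting C = 0.85 f'_c a b equal to T: a = 808000/(0.85 × 54.5 × 310) = 56.264 mm.
With β₁ = 0.661, c = a/β₁ = 56.264/0.661 = 85.1 mm.

c ≈ 85.1 mm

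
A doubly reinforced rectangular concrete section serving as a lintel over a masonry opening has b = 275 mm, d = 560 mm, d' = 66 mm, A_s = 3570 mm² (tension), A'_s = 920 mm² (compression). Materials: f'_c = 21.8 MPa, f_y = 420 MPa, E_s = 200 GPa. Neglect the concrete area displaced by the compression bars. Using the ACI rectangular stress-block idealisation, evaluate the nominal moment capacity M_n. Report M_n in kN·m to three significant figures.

Assume both tension and compression steel yield.
Net tension couple steel: A_s − A'_s = 2650 mm².
a = (A_s − A'_s) f_y / (0.85 f'_c b) = 1113000/(0.85 × 21.8 × 275) = 218.42 mm.
c = a/β₁ = 218.42/0.85 = 256.96 mm; ε'_s = 0.003(c − d')/c = 0.0022 ≥ f_y/E_s = 0.0021, so compression steel does yield.
M_n = (A_s − A'_s) f_y (d − a/2) + A'_s f_y (d − d') = [1113000 × (560 − 109.21) + 386400 × (560 − 66)] × 10⁻⁶ = 501.73 + 190.88 = 692.61 kN·m.

M_n ≈ 693 kN·m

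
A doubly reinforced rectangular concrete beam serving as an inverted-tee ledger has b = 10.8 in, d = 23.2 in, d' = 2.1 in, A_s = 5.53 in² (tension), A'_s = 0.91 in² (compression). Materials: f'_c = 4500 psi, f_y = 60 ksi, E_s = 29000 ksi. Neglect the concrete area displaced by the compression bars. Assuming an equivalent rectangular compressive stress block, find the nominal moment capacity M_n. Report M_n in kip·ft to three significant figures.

Assume both steels yield.
a = (A_s − A'_s) f_y/(0.85 f'_c b) = (5.53 − 0.91) × 60/(0.85 × 4.5 × 10.8) = 6.710 in.
c = a/β₁ = 6.710/0.825 = 8.133 in; ε'_s = 0.003(c − d')/c = 0.0022 ≥ ε_y = 0.0021, so the compression steel yields.
M_n = (A_s − A'_s) f_y (d − a/2) + A'_s f_y (d − d') = 277.2 × (23.2 − 3.355) + 54.6 × (23.2 − 2.1) = 5501.0 + 1152.1 = 6653.1 kip·in = 6653.1/12 = 554.43 kip·ft.

M_n ≈ 554 kip·ft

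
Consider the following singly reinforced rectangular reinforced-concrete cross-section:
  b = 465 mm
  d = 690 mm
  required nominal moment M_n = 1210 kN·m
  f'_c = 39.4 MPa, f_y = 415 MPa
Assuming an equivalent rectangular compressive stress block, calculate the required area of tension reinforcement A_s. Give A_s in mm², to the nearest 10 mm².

A_s ≈ 4640 mm²

With M_n = 0.85 f'_c a b (d − a/2), solve the quadratic for a:
a = d − √(d² − 2M_n/(0.85 f'_c b)) = 690 − √(690² − 2 × 1210×10⁶/(0.85 × 39.4 × 465)) = 123.70 mm.
A_s = 0.85 f'_c a b / f_y = 0.85 × 39.4 × 123.70 × 465 / 415 = 4641.8 mm².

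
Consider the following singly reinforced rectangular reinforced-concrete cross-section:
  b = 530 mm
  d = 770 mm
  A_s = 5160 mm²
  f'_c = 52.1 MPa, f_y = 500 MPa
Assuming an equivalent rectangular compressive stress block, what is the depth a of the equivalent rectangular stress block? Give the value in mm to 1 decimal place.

a ≈ 109.9 mm

T = A_s f_y = 5160 × 500 = 2580000 N = 2580 kN.
Setting C = 0.85 f'_c a b equal to T: a = 2580000/(0.85 × 52.1 × 530) = 109.9 mm.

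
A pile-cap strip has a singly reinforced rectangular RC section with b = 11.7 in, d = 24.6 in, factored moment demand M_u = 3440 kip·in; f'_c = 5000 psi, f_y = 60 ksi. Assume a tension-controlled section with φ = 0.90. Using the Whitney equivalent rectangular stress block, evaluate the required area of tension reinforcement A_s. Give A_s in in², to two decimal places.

A_s ≈ 2.78 in²

M_n = M_u/φ = 3440/0.90 = 3822.22 kip·in.
From M_n = 0.85 f'_c a b (d − a/2):
a = d − √(d² − 2M_n/(0.85 f'_c b)) = 24.6 − √(24.6² − 2 × 3822.22/(0.85 × 5 × 11.7)) = 3.353 in.
A_s = 0.85 f'_c a b / f_y = 0.85 × 5 × 3.353 × 11.7 / 60 = 2.779 in².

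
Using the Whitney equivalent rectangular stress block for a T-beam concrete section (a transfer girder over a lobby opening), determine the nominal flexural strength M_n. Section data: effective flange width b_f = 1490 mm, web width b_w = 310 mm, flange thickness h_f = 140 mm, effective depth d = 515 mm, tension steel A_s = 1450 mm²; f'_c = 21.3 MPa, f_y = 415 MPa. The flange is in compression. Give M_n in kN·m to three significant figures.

M_n ≈ 303 kN·m

Tension: T = A_s f_y = 1450 × 415 = 601750 N.
Try a within the flange: a = T/(0.85 f'_c b_f) = 601750/(0.85 × 21.3 × 1490) = 22.31 mm.
Since a = 22.31 ≤ h_f = 140 mm, the stress block lies entirely in the flange; analyse as a rectangular beam of width b_f.
M_n = T(d − a/2) = 601750 × (515 − 11.155) = 303.19 × 10⁶ N·mm.
M_n = 303.19 kN·m.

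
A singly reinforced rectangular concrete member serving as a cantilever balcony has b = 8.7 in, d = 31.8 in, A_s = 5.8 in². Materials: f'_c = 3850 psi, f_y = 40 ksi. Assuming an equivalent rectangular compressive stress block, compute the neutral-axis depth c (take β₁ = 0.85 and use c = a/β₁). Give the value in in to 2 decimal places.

c ≈ 9.59 in

T = A_s f_y = 5.8 × 40 = 232 kips.
a = T/(0.85 f'_c b) = 232/(0.85 × 3.85 × 8.7) = 8.1487 in.
With β₁ = 0.85, c = a/β₁ = 8.1487/0.85 = 9.59 in.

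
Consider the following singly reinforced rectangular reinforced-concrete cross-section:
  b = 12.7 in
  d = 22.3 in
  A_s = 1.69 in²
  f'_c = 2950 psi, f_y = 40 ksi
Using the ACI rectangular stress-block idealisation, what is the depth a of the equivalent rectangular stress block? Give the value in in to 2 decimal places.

T = A_s f_y = 1.69 × 40 = 67.6 kips.
a = T/(0.85 f'_c b) = 67.6/(0.85 × 2.95 × 12.7) = 2.12 in.

a ≈ 2.12 in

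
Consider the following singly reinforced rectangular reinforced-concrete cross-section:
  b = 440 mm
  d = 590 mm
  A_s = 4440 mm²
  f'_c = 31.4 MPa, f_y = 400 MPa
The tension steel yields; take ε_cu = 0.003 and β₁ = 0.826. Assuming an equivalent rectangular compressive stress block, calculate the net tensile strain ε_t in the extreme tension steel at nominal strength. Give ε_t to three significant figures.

a = A_s f_y/(0.85 f'_c b) = 151.23 mm.
β₁ = 0.826, so c = a/β₁ = 151.23/0.826 = 183.09 mm.
From the linear strain diagram with ε_cu = 0.003: ε_t = 0.003 (d − c)/c = 0.003 × (590 − 183.09)/183.09 = 0.00667.
Since ε_t ≥ 0.005, the section is tension-controlled.

ε_t ≈ 0.00667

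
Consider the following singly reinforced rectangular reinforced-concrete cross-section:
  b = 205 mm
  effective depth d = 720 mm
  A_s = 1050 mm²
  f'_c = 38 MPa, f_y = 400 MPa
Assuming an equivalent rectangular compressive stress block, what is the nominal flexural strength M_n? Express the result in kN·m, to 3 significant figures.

T = A_s f_y = 1050 × 400 = 420000 N = 420 kN.
From C = T: a = T/(0.85 f'_c b) = 420000/(0.85 × 38 × 205) = 63.43 mm.
M_n = T(d − a/2) = 420 kN × (720 − 31.715) mm = 289.08 kN·m.

M_n ≈ 289 kN·m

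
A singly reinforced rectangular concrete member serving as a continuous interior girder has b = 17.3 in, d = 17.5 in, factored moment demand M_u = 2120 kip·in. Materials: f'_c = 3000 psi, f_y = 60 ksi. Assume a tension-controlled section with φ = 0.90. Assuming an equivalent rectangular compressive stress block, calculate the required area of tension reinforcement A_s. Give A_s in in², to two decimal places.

A_s ≈ 2.48 in²

M_n = M_u/φ = 2120/0.90 = 2355.56 kip·in.
From M_n = 0.85 f'_c a b (d − a/2):
a = d − √(d² − 2M_n/(0.85 f'_c b)) = 17.5 − √(17.5² − 2 × 2355.56/(0.85 × 3 × 17.3)) = 3.377 in.
A_s = 0.85 f'_c a b / f_y = 0.85 × 3 × 3.377 × 17.3 / 60 = 2.483 in².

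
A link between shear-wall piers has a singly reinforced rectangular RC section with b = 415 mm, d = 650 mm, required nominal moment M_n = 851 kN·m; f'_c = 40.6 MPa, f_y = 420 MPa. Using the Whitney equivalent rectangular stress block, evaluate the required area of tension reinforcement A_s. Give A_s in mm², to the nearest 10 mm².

With M_n = 0.85 f'_c a b (d − a/2), solve the quadratic for a:
a = d − √(d² − 2M_n/(0.85 f'_c b)) = 650 − √(650² − 2 × 851×10⁶/(0.85 × 40.6 × 415)) = 98.95 mm.
A_s = 0.85 f'_c a b / f_y = 0.85 × 40.6 × 98.95 × 415 / 420 = 3374.1 mm².

A_s ≈ 3370 mm²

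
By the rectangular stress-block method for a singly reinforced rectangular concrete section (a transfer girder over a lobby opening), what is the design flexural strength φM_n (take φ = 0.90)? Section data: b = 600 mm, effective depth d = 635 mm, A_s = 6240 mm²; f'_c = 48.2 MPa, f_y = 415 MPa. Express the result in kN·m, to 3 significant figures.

T = A_s f_y = 6240 × 415 = 2589600 N = 2589.6 kN.
From C = T: a = T/(0.85 f'_c b) = 2589600/(0.85 × 48.2 × 600) = 105.35 mm.
M_n = T(d − a/2) = 2589.6 kN × (635 − 52.675) mm = 1507.99 kN·m.
φM_n = 0.90 × 1507.99 = 1357.19 kN·m.

φM_n ≈ 1360 kN·m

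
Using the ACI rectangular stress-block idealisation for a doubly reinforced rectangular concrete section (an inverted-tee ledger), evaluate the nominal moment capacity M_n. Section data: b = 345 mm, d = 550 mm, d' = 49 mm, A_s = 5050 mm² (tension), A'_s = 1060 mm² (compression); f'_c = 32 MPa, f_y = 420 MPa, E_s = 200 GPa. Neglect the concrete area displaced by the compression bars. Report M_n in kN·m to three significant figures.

Assume both tension and compression steel yield.
Net tension couple steel: A_s − A'_s = 3990 mm².
a = (A_s − A'_s) f_y / (0.85 f'_c b) = 1675800/(0.85 × 32 × 345) = 178.58 mm.
c = a/β₁ = 178.58/0.821 = 217.52 mm; ε'_s = 0.003(c − d')/c = 0.0023 ≥ f_y/E_s = 0.0021, so compression steel does yield.
M_n = (A_s − A'_s) f_y (d − a/2) + A'_s f_y (d − d') = [1675800 × (550 − 89.29) + 445200 × (550 − 49)] × 10⁻⁶ = 772.06 + 223.05 = 995.11 kN·m.

M_n ≈ 995 kN·m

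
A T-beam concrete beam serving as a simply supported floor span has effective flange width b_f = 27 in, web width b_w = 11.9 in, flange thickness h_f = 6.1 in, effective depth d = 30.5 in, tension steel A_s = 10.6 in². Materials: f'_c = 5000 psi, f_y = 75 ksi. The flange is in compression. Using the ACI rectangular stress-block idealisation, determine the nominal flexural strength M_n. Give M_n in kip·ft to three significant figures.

M_n ≈ 1790 kip·ft

Tension: T = A_s f_y = 10.6 × 75 = 795 kips.
Try a within the flange: a = T/(0.85 f'_c b_f) = 795/(0.85 × 5 × 27) = 6.928 in.
a = 6.928 > h_f = 6.1 in: the block extends into the web. Split into flange-overhang and web parts.
C_f = 0.85 f'_c (b_f − b_w) h_f = 0.85 × 5 × (27 − 11.9) × 6.1 = 391.5 kips.
Remaining web compression depth: a_w = (T − C_f)/(0.85 f'_c b_w) = (795 − 391.5)/(0.85 × 5 × 11.9) = 7.978 in.
M_n = C_f(d − h_f/2) + (T − C_f)(d − a_w/2) = 391.5 × (30.5 − 3.05) + 403.5 × (30.5 − 3.989) = 10746.7 + 10697.2 = 21443.9 kip·in.
M_n = 21443.9/12 = 1786.99 kip·ft.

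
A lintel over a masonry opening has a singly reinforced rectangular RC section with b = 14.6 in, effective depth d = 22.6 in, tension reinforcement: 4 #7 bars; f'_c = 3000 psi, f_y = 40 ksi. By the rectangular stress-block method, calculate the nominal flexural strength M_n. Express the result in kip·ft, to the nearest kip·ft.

M_n ≈ 170 kip·ft

A_s = 4 × 0.6 = 2.4 in².
T = A_s f_y = 2.4 × 40 = 96 kips.
a = T/(0.85 f'_c b) = 96/(0.85 × 3 × 14.6) = 2.579 in.
M_n = T(d − a/2) = 96 × (22.6 − 1.2895) = 2045.8 kip·in = 2045.8/12 = 170.48 kip·ft.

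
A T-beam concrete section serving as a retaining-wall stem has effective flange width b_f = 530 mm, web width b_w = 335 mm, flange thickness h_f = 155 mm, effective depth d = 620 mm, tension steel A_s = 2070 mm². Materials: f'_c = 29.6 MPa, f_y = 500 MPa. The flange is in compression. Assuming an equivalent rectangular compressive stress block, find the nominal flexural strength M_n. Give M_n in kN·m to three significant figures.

Tension: T = A_s f_y = 2070 × 500 = 1035000 N.
Try a within the flange: a = T/(0.85 f'_c b_f) = 1035000/(0.85 × 29.6 × 530) = 77.62 mm.
Since a = 77.62 ≤ h_f = 155 mm, the stress block lies entirely in the flange; analyse as a rectangular beam of width b_f.
M_n = T(d − a/2) = 1035000 × (620 − 38.81) = 601.53 × 10⁶ N·mm.
M_n = 601.53 kN·m.

M_n ≈ 602 kN·m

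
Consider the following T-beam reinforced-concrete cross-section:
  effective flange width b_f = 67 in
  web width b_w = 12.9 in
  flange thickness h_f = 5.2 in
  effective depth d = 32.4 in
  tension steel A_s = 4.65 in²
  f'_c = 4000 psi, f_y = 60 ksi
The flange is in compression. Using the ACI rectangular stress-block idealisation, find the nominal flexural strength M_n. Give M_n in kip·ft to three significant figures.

Tension: T = A_s f_y = 4.65 × 60 = 279 kips.
Try a within the flange: a = T/(0.85 f'_c b_f) = 279/(0.85 × 4 × 67) = 1.225 in.
Since a = 1.225 ≤ h_f = 5.2 in, the stress block lies entirely in the flange; analyse as a rectangular beam of width b_f.
M_n = T(d − a/2) = 279 × (32.4 − 0.6125) = 8868.7 kip·in.
M_n = 8868.7/12 = 739.06 kip·ft.

M_n ≈ 739 kip·ft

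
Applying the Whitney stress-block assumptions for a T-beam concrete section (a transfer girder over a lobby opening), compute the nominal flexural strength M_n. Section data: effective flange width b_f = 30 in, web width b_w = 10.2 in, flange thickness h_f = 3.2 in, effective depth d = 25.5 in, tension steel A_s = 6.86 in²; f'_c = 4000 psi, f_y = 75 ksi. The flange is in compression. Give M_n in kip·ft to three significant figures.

Tension: T = A_s f_y = 6.86 × 75 = 514.5 kips.
Try a within the flange: a = T/(0.85 f'_c b_f) = 514.5/(0.85 × 4 × 30) = 5.044 in.
a = 5.044 > h_f = 3.2 in: the block extends into the web. Split into flange-overhang and web parts.
C_f = 0.85 f'_c (b_f − b_w) h_f = 0.85 × 4 × (30 − 10.2) × 3.2 = 215.4 kips.
Remaining web compression depth: a_w = (T − C_f)/(0.85 f'_c b_w) = (514.5 − 215.4)/(0.85 × 4 × 10.2) = 8.625 in.
M_n = C_f(d − h_f/2) + (T − C_f)(d − a_w/2) = 215.4 × (25.5 − 1.6) + 299.1 × (25.5 − 4.3125) = 5148.1 + 6337.2 = 11485.3 kip·in.
M_n = 11485.3/12 = 957.11 kip·ft.

M_n ≈ 957 kip·ft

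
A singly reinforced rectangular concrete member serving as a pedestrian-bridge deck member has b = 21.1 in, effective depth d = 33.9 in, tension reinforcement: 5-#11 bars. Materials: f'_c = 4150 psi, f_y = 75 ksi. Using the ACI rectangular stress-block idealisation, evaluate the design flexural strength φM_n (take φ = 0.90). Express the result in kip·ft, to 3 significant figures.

A_s = 5 × 1.56 = 7.8 in².
T = A_s f_y = 7.8 × 75 = 585 kips.
a = T/(0.85 f'_c b) = 585/(0.85 × 4.15 × 21.1) = 7.860 in.
M_n = T(d − a/2) = 585 × (33.9 − 3.93) = 17532.5 kip·in = 17532.5/12 = 1461.04 kip·ft.
φM_n = 0.90 × 1461.04 = 1314.94 kip·ft.

φM_n ≈ 1310 kip·ft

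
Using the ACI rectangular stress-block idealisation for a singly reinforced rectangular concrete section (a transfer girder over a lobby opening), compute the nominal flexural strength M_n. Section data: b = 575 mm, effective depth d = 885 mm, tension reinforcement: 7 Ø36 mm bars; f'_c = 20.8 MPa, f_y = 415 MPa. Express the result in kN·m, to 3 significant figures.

M_n ≈ 2190 kN·m

A_s = 7 × 1018 = 7126 mm².
T = A_s f_y = 7126 × 415 = 2957290 N = 2957.29 kN.
From C = T: a = T/(0.85 f'_c b) = 2957290/(0.85 × 20.8 × 575) = 290.90 mm.
M_n = T(d − a/2) = 2957.29 kN × (885 − 145.45) mm = 2187.06 kN·m.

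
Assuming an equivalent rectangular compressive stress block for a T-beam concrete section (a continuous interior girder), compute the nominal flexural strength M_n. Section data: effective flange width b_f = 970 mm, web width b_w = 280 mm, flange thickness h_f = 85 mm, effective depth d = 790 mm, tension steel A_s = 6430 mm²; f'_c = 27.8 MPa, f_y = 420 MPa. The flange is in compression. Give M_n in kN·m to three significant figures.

Tension: T = A_s f_y = 6430 × 420 = 2700600 N.
Try a within the flange: a = T/(0.85 f'_c b_f) = 2700600/(0.85 × 27.8 × 970) = 117.82 mm.
a = 117.82 > h_f = 85 mm: the block extends into the web. Split into flange-overhang and web parts.
C_f = 0.85 f'_c (b_f − b_w) h_f = 0.85 × 27.8 × (970 − 280) × 85 = 1385900 N.
Remaining web compression depth: a_w = (T − C_f)/(0.85 f'_c b_w) = (2700600 − 1385900)/(0.85 × 27.8 × 280) = 198.70 mm.
M_n = C_f(d − h_f/2) + (T − C_f)(d − a_w/2) = 1385900 × (790 − 42.5) + 1314700 × (790 − 99.35) = 1035.96 + 908.00 = 1943.96 × 10⁶ N·mm.
M_n = 1943.96 kN·m.

M_n ≈ 1940 kN·m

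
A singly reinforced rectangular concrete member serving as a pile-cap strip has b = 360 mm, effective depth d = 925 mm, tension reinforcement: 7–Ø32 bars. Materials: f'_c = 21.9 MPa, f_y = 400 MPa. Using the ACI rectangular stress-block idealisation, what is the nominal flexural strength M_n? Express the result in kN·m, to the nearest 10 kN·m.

A_s = 7 × 804 = 5628 mm².
T = A_s f_y = 5628 × 400 = 2251200 N = 2251.2 kN.
From C = T: a = T/(0.85 f'_c b) = 2251200/(0.85 × 21.9 × 360) = 335.93 mm.
M_n = T(d − a/2) = 2251.2 kN × (925 − 167.965) mm = 1704.24 kN·m.

M_n ≈ 1700 kN·m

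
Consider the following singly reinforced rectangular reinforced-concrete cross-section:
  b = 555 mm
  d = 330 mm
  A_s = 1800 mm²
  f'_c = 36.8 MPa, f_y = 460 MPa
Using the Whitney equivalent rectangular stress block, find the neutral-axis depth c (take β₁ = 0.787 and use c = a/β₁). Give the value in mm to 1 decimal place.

T = A_s f_y = 1800 × 460 = 828000 N = 828 kN.
Setting C = 0.85 f'_c a b equal to T: a = 828000/(0.85 × 36.8 × 555) = 47.695 mm.
With β₁ = 0.787, c = a/β₁ = 47.695/0.787 = 60.6 mm.

c ≈ 60.6 mm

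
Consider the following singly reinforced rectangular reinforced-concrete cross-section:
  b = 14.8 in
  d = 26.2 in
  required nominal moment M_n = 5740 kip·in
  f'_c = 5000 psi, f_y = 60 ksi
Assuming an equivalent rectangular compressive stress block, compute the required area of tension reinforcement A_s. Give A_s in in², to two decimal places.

From M_n = 0.85 f'_c a b (d − a/2):
a = d − √(d² − 2M_n/(0.85 f'_c b)) = 26.2 − √(26.2² − 2 × 5740/(0.85 × 5 × 14.8)) = 3.752 in.
A_s = 0.85 f'_c a b / f_y = 0.85 × 5 × 3.752 × 14.8 / 60 = 3.933 in².

A_s ≈ 3.93 in²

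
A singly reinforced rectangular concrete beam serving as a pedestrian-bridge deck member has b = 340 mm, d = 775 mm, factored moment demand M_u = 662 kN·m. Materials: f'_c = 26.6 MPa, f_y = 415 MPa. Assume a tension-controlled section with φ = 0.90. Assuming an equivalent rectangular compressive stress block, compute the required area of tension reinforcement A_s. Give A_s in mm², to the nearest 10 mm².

A_s ≈ 2510 mm²

M_n = M_u/φ = 662/0.90 = 735.556 kN·m.
With M_n = 0.85 f'_c a b (d − a/2), solve the quadratic for a:
a = d − √(d² − 2M_n/(0.85 f'_c b)) = 775 − √(775² − 2 × 735.556×10⁶/(0.85 × 26.6 × 340)) = 135.27 mm.
A_s = 0.85 f'_c a b / f_y = 0.85 × 26.6 × 135.27 × 340 / 415 = 2505.7 mm².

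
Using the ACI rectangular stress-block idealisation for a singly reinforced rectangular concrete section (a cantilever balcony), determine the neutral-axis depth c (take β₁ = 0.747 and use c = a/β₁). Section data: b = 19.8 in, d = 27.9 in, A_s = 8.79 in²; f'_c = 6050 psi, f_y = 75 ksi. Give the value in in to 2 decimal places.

c ≈ 8.67 in

T = A_s f_y = 8.79 × 75 = 659.25 kips.
a = T/(0.85 f'_c b) = 659.25/(0.85 × 6.05 × 19.8) = 6.4746 in.
With β₁ = 0.747, c = a/β₁ = 6.4746/0.747 = 8.67 in.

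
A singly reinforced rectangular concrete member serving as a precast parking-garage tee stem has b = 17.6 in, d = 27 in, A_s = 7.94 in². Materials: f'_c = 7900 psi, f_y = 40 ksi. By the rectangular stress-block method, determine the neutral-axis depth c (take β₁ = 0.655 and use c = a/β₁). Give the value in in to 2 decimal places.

T = A_s f_y = 7.94 × 40 = 317.6 kips.
a = T/(0.85 f'_c b) = 317.6/(0.85 × 7.9 × 17.6) = 2.6873 in.
With β₁ = 0.655, c = a/β₁ = 2.6873/0.655 = 4.10 in.

c ≈ 4.10 in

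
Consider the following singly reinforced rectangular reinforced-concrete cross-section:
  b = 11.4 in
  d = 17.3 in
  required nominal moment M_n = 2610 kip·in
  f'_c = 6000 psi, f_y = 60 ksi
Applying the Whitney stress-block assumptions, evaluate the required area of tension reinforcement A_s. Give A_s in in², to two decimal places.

A_s ≈ 2.74 in²

From M_n = 0.85 f'_c a b (d − a/2):
a = d − √(d² − 2M_n/(0.85 f'_c b)) = 17.3 − √(17.3² − 2 × 2610/(0.85 × 6 × 11.4)) = 2.826 in.
A_s = 0.85 f'_c a b / f_y = 0.85 × 6 × 2.826 × 11.4 / 60 = 2.738 in².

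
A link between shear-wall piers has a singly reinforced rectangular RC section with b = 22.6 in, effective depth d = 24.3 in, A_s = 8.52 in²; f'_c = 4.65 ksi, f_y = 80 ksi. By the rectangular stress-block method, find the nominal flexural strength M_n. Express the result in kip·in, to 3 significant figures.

M_n ≈ 14000 kip·in

T = A_s f_y = 8.52 × 80 = 681.6 kips.
a = T/(0.85 f'_c b) = 681.6/(0.85 × 4.65 × 22.6) = 7.630 in.
M_n = T(d − a/2) = 681.6 × (24.3 − 3.815) = 13962.6 kip·in.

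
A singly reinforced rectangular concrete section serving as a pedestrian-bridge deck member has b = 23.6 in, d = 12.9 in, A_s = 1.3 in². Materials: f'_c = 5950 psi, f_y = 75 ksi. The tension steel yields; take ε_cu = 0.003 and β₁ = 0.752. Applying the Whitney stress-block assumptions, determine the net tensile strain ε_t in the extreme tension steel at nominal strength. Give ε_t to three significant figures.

ε_t ≈ 0.0326

a = A_s f_y/(0.85 f'_c b) = 0.817 in.
β₁ = 0.752, so c = a/β₁ = 0.817/0.752 = 1.086 in.
From the linear strain diagram with ε_cu = 0.003: ε_t = 0.003 (d − c)/c = 0.003 × (12.9 − 1.086)/1.086 = 0.0326.
Since ε_t ≥ 0.005, the section is tension-controlled.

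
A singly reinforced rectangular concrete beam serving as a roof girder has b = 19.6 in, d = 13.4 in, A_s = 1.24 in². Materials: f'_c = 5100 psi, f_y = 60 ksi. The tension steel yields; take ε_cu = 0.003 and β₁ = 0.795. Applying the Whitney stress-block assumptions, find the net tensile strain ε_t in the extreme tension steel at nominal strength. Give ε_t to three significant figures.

a = A_s f_y/(0.85 f'_c b) = 0.876 in.
β₁ = 0.795, so c = a/β₁ = 0.876/0.795 = 1.102 in.
From the linear strain diagram with ε_cu = 0.003: ε_t = 0.003 (d − c)/c = 0.003 × (13.4 − 1.102)/1.102 = 0.0335.
Since ε_t ≥ 0.005, the section is tension-controlled.

ε_t ≈ 0.0335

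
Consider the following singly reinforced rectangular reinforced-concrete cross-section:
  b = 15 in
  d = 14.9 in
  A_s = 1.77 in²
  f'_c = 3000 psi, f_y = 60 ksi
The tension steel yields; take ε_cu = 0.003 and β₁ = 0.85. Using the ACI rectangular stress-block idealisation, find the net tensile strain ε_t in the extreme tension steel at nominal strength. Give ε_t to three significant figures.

ε_t ≈ 0.0107

a = A_s f_y/(0.85 f'_c b) = 2.776 in.
β₁ = 0.85, so c = a/β₁ = 2.776/0.85 = 3.266 in.
From the linear strain diagram with ε_cu = 0.003: ε_t = 0.003 (d − c)/c = 0.003 × (14.9 − 3.266)/3.266 = 0.0107.
Since ε_t ≥ 0.005, the section is tension-controlled.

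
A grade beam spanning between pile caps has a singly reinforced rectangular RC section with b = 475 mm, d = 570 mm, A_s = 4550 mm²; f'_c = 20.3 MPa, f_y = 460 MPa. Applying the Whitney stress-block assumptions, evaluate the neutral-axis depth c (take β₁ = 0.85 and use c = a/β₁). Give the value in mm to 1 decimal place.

T = A_s f_y = 4550 × 460 = 2093000 N = 2093 kN.
Setting C = 0.85 f'_c a b equal to T: a = 2093000/(0.85 × 20.3 × 475) = 255.365 mm.
With β₁ = 0.85, c = a/β₁ = 255.365/0.85 = 300.4 mm.

c ≈ 300.4 mm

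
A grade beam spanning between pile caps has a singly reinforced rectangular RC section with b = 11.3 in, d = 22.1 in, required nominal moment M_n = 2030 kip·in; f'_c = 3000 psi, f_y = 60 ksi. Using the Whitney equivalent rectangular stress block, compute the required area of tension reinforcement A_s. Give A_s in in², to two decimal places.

From M_n = 0.85 f'_c a b (d − a/2):
a = d − √(d² − 2M_n/(0.85 f'_c b)) = 22.1 − √(22.1² − 2 × 2030/(0.85 × 3 × 11.3)) = 3.458 in.
A_s = 0.85 f'_c a b / f_y = 0.85 × 3 × 3.458 × 11.3 / 60 = 1.661 in².

A_s ≈ 1.66 in²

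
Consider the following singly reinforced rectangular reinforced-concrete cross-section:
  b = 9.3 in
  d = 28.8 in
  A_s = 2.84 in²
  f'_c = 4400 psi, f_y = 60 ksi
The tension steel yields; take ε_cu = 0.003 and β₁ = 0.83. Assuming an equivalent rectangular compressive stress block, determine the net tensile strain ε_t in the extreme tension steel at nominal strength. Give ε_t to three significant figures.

a = A_s f_y/(0.85 f'_c b) = 4.899 in.
β₁ = 0.83, so c = a/β₁ = 4.899/0.83 = 5.902 in.
From the linear strain diagram with ε_cu = 0.003: ε_t = 0.003 (d − c)/c = 0.003 × (28.8 − 5.902)/5.902 = 0.0116.
Since ε_t ≥ 0.005, the section is tension-controlled.

ε_t ≈ 0.0116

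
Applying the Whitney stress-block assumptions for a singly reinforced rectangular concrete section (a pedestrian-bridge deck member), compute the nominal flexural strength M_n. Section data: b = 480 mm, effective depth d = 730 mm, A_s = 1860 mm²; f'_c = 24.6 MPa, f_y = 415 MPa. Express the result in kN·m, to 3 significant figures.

T = A_s f_y = 1860 × 415 = 771900 N = 771.9 kN.
From C = T: a = T/(0.85 f'_c b) = 771900/(0.85 × 24.6 × 480) = 76.91 mm.
M_n = T(d − a/2) = 771.9 kN × (730 − 38.455) mm = 533.80 kN·m.

M_n ≈ 534 kN·m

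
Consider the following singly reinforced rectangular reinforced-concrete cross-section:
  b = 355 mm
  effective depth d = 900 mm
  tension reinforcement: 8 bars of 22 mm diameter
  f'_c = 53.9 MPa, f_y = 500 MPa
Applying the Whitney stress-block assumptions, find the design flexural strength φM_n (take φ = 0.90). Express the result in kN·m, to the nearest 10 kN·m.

A_s = 8 × 380 = 3040 mm².
T = A_s f_y = 3040 × 500 = 1520000 N = 1520 kN.
From C = T: a = T/(0.85 f'_c b) = 1520000/(0.85 × 53.9 × 355) = 93.46 mm.
M_n = T(d − a/2) = 1520 kN × (900 − 46.73) mm = 1296.97 kN·m.
φM_n = 0.90 × 1296.97 = 1167.27 kN·m.

φM_n ≈ 1170 kN·m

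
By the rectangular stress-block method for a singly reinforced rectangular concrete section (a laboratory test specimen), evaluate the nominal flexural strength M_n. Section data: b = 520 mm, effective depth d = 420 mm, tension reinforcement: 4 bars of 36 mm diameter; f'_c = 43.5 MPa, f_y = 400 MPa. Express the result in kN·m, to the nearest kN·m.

A_s = 4 × 1018 = 4072 mm².
T = A_s f_y = 4072 × 400 = 1628800 N = 1628.8 kN.
From C = T: a = T/(0.85 f'_c b) = 1628800/(0.85 × 43.5 × 520) = 84.71 mm.
M_n = T(d − a/2) = 1628.8 kN × (420 − 42.355) mm = 615.11 kN·m.

M_n ≈ 615 kN·m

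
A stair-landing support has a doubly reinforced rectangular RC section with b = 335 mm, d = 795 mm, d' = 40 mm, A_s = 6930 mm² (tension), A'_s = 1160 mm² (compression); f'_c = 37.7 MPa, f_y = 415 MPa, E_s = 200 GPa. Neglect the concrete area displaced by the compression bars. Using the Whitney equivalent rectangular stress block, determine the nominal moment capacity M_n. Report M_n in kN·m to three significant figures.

M_n ≈ 2000 kN·m

Assume both tension and compression steel yield.
Net tension couple steel: A_s − A'_s = 5770 mm².
a = (A_s − A'_s) f_y / (0.85 f'_c b) = 2394550/(0.85 × 37.7 × 335) = 223.06 mm.
c = a/β₁ = 223.06/0.781 = 285.61 mm; ε'_s = 0.003(c − d')/c = 0.0026 ≥ f_y/E_s = 0.0021, so compression steel does yield.
M_n = (A_s − A'_s) f_y (d − a/2) + A'_s f_y (d − d') = [2394550 × (795 − 111.53) + 481400 × (795 − 40)] × 10⁻⁶ = 1636.60 + 363.46 = 2000.06 kN·m.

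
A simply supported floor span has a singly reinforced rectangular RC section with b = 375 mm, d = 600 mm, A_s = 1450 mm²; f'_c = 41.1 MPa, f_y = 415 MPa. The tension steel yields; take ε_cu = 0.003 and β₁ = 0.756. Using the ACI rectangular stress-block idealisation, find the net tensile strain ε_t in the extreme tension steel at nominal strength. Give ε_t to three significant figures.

ε_t ≈ 0.0266

a = A_s f_y/(0.85 f'_c b) = 45.93 mm.
β₁ = 0.756, so c = a/β₁ = 45.93/0.756 = 60.75 mm.
From the linear strain diagram with ε_cu = 0.003: ε_t = 0.003 (d − c)/c = 0.003 × (600 − 60.75)/60.75 = 0.0266.
Since ε_t ≥ 0.005, the section is tension-controlled.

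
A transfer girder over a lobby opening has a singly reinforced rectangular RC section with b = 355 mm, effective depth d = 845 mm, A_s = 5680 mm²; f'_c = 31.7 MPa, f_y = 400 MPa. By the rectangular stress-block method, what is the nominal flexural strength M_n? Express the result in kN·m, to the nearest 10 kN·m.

M_n ≈ 1650 kN·m

T = A_s f_y = 5680 × 400 = 2272000 N = 2272 kN.
From C = T: a = T/(0.85 f'_c b) = 2272000/(0.85 × 31.7 × 355) = 237.52 mm.
M_n = T(d − a/2) = 2272 kN × (845 − 118.76) mm = 1650.02 kN·m.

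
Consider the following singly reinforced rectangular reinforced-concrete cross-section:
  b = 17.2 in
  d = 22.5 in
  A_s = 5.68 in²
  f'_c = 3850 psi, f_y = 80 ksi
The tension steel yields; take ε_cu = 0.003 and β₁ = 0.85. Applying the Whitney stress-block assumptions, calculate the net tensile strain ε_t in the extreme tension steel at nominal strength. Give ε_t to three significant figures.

a = A_s f_y/(0.85 f'_c b) = 8.073 in.
β₁ = 0.85, so c = a/β₁ = 8.073/0.85 = 9.498 in.
From the linear strain diagram with ε_cu = 0.003: ε_t = 0.003 (d − c)/c = 0.003 × (22.5 − 9.498)/9.498 = 0.00411.
ε_t is between 0.004 and 0.005 — transition zone.

ε_t ≈ 0.00411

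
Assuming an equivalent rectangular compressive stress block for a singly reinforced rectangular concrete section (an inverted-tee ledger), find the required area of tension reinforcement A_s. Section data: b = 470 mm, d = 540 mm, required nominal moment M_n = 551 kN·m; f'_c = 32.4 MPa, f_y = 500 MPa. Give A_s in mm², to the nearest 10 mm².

With M_n = 0.85 f'_c a b (d − a/2), solve the quadratic for a:
a = d − √(d² − 2M_n/(0.85 f'_c b)) = 540 − √(540² − 2 × 551×10⁶/(0.85 × 32.4 × 470)) = 85.62 mm.
A_s = 0.85 f'_c a b / f_y = 0.85 × 32.4 × 85.62 × 470 / 500 = 2216.5 mm².

A_s ≈ 2220 mm²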